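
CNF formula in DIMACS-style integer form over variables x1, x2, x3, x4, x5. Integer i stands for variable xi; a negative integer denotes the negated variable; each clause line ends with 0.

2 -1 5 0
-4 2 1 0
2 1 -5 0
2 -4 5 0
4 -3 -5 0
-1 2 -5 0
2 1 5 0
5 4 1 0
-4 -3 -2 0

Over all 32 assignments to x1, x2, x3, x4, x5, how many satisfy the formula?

8

The models are:
  x1=F x2=T x3=F x4=F x5=T
  x1=F x2=T x3=F x4=T x5=F
  x1=F x2=T x3=F x4=T x5=T
  x1=T x2=T x3=F x4=F x5=F
  x1=T x2=T x3=F x4=F x5=T
  x1=T x2=T x3=F x4=T x5=F
  x1=T x2=T x3=F x4=T x5=T
  x1=T x2=T x3=T x4=F x5=F
Count: 8.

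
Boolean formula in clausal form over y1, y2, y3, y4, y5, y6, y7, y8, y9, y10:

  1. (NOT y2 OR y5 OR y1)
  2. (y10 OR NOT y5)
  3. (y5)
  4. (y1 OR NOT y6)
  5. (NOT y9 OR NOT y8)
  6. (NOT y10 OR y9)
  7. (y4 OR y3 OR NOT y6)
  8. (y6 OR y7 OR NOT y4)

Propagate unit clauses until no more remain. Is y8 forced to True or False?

False

Unit clause (y5) sets y5 = True.
In (y10 OR NOT y5), NOT y5 is now false; y10 must hold, so y10 = True.
(y9 OR NOT y10) with y10 = True leaves only y9, so y9 = True.
(NOT y9 OR NOT y8): since y9 = True, the clause reduces to (NOT y8). y8 = False.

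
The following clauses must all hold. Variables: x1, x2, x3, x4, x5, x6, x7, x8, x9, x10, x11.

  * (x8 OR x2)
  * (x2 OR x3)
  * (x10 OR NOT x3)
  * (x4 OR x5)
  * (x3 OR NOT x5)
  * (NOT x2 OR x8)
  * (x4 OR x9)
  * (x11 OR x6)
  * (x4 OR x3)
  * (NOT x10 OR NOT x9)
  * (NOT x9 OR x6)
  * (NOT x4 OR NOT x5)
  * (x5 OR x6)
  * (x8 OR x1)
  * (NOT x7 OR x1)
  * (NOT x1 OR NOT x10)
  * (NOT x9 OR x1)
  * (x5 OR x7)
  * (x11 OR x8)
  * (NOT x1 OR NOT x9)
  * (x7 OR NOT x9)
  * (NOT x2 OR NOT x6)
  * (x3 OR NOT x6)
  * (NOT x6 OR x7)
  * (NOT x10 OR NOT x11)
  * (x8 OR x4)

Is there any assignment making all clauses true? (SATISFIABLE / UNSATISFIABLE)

x6 = True:
  propagation gives x2=False, x8=True, x3=True, x10=True; an empty clause results — contradiction.
x6 = False:
  propagation gives x11=True, x9=False, x4=True, x5=False; an empty clause results — contradiction.
Every branch closes, so no satisfying assignment exists.

UNSATISFIABLE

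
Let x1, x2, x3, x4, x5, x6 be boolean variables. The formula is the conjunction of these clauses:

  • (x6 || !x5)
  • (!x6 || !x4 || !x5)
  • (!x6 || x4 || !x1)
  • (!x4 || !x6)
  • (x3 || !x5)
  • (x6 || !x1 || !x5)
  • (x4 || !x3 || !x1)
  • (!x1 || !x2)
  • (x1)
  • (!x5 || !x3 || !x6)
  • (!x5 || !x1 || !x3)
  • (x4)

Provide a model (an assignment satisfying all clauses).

Unit propagation: (x1) forces x1 = True.
Unit propagation: (!x2) forces x2 = False.
(x4) is a unit clause, so x4 = True.
(!x6) is a unit clause, so x6 = False.
The clause (!x5) is unit: x5 must be False.
x3 is now unconstrained; take x3 = True.
Every clause has at least one true literal under this assignment.

x1=T, x2=F, x3=T, x4=T, x5=F, x6=F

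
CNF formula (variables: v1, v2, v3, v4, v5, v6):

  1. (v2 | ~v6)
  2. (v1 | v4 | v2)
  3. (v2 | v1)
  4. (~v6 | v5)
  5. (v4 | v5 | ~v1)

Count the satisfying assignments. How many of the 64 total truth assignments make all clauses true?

Split on v1, then v2.
  v1=1, v2=1: v3 free; 5 ways for (v4,v5,v6) × 2^1 = 10.
  v1=1, v2=0: v3 free; 3 ways for (v4,v5,v6) × 2^1 = 6.
  v1=0, v2=1: v3, v4 free; 3 ways for (v5,v6) × 2^2 = 12.
  v1=0, v2=0: a clause becomes empty — 0.
Total: 10 + 6 + 12 + 0 = 28.

28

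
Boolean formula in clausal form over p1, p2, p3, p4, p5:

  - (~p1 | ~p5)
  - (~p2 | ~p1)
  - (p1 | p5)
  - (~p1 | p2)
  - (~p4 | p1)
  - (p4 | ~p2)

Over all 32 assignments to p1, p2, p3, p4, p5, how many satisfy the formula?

2

Satisfying assignments:
  p1=0 p2=0 p3=0 p4=0 p5=1
  p1=0 p2=0 p3=1 p4=0 p5=1
Count: 2.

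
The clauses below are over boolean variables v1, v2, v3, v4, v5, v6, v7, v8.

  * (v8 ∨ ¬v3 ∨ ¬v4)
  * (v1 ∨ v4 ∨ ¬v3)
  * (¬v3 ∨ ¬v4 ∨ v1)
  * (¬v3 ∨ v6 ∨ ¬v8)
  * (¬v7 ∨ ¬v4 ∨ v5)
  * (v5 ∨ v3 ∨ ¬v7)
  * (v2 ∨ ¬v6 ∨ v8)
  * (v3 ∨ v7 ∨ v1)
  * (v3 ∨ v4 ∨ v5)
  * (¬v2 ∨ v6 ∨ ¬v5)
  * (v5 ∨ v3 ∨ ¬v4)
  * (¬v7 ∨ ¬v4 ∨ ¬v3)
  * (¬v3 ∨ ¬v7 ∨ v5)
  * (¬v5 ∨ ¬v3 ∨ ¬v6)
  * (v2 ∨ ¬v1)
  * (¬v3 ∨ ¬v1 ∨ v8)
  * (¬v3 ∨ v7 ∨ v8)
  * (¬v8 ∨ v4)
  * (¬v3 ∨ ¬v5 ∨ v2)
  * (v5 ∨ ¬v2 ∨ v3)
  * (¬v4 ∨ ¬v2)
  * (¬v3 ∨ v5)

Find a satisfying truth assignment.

v1=1, v2=1, v3=0, v4=0, v5=1, v6=1, v7=0, v8=0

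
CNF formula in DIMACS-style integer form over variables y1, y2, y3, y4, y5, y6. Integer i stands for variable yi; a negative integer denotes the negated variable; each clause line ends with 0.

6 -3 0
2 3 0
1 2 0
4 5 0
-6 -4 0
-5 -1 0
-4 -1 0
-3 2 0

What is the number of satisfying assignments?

Satisfying assignments:
  y1=F y2=T y3=F y4=F y5=T y6=F
  y1=F y2=T y3=F y4=F y5=T y6=T
  y1=F y2=T y3=F y4=T y5=F y6=F
  y1=F y2=T y3=F y4=T y5=T y6=F
  y1=F y2=T y3=T y4=F y5=T y6=T
That's 5 in total.

5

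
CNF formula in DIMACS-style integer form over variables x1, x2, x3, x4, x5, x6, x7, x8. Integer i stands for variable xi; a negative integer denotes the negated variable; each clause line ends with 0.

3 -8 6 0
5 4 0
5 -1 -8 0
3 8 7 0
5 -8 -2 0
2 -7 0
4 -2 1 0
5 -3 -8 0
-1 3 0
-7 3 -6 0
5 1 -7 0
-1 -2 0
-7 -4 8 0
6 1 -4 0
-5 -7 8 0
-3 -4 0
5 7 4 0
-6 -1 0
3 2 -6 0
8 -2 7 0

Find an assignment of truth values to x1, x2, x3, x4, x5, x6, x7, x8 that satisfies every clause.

x1=False, x2=False, x3=True, x4=False, x5=True, x6=False, x7=False, x8=False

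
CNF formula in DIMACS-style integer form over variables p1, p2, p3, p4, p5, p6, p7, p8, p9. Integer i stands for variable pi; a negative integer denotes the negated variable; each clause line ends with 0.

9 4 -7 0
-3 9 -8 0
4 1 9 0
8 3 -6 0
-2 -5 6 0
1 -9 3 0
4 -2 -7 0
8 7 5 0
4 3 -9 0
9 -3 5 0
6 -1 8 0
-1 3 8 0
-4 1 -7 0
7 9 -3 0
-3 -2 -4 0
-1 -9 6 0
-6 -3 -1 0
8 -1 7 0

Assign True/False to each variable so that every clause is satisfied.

Pure literal: p2 appears only negated; assign p2 = False.
Set p1 = True and propagate.
Try p3 = False.
  then p8 is forced to True.
For the remaining variables, p4 = True, p5 = True, p6 = True, p7 = True, p9 = False works.
Every clause has at least one true literal under this assignment.
Check each clause:
  1. (p4 || !p7 || p9) — p4 is true.
  2. (!p3 || p9 || !p8) — !p3 is true.
  3. (p1 || p4 || p9) — p1 is true.
  4. (p3 || p8 || !p6) — p8 is true.
  5. (p6 || !p5 || !p2) — !p2 is true.
  6. (p1 || p3 || !p9) — p1 is true.
  7. (p4 || !p7 || !p2) — p4 is true.
  8. (p7 || p8 || p5) — p8 is true.
  9. (p4 || !p9 || p3) — p4 is true.
  10. (!p3 || p5 || p9) — p5 is true.
  11. (p8 || p6 || !p1) — p8 is true.
  12. (p3 || p8 || !p1) — p8 is true.
  13. (!p7 || p1 || !p4) — p1 is true.
  14. (!p3 || p7 || p9) — !p3 is true.
  15. (!p2 || !p3 || !p4) — !p3 is true.
  16. (!p1 || p6 || !p9) — p6 is true.
  17. (!p3 || !p6 || !p1) — !p3 is true.
  18. (!p1 || p7 || p8) — p8 is true.

p1=T, p2=F, p3=F, p4=T, p5=T, p6=T, p7=T, p8=T, p9=F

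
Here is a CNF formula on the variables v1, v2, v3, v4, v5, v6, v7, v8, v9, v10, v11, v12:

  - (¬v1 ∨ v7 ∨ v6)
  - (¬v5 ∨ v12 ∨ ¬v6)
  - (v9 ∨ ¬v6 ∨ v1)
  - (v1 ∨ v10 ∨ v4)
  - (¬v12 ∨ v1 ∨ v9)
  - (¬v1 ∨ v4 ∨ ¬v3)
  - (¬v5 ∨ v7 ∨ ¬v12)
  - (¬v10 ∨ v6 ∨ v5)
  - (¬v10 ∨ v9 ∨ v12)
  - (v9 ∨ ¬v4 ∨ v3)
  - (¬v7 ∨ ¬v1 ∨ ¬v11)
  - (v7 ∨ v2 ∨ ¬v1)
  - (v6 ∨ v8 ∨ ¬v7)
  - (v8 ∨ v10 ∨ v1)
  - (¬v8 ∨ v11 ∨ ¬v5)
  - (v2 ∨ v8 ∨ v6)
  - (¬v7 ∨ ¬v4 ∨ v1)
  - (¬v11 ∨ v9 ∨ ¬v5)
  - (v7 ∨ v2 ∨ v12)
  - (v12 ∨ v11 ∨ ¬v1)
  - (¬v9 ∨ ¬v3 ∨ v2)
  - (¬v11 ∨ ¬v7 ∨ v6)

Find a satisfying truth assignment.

Pure literal: v2 appears only positively; assign v2 = True.
Branch on v1: take v1 = False.
Try v3 = True.
Set v4 = True and propagate.
  then v7 is forced to False.
For the remaining variables, v5 = False, v6 = True, v8 = True, v9 = True, v10 = True, v11 = True, v12 = True works.
Every clause has at least one true literal under this assignment.

v1 = False  v2 = True  v3 = True  v4 = True  v5 = False  v6 = True  v7 = False  v8 = True  v9 = True  v10 = True  v11 = True  v12 = True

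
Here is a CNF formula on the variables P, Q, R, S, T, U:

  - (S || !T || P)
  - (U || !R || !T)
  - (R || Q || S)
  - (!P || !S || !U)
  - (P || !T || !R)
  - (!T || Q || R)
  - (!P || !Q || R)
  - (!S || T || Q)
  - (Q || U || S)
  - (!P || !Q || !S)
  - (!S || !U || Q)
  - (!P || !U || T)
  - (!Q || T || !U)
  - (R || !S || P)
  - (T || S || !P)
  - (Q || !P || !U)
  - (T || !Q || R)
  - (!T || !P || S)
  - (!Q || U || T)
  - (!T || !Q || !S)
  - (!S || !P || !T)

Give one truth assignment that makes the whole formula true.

P=F, Q=F, R=T, S=F, T=F, U=T

Check each clause:
  1. (P || !T || S) — !T is true.
  2. (!T || U || !R) — !T is true.
  3. (S || R || Q) — R is true.
  4. (!P || !S || !U) — !S is true.
  5. (P || !R || !T) — !T is true.
  6. (Q || !T || R) — R is true.
  7. (!Q || !P || R) — R is true.
  8. (Q || !S || T) — !S is true.
  9. (S || U || Q) — U is true.
  10. (!Q || !S || !P) — !S is true.
  11. (!U || !S || Q) — !S is true.
  12. (T || !U || !P) — !P is true.
  13. (!U || T || !Q) — !Q is true.
  14. (P || !S || R) — R is true.
  15. (T || S || !P) — !P is true.
  16. (!U || !P || Q) — !P is true.
  17. (!Q || T || R) — R is true.
  18. (!T || !P || S) — !T is true.
  19. (T || U || !Q) — U is true.
  20. (!Q || !T || !S) — !T is true.
  21. (!T || !S || !P) — !T is true.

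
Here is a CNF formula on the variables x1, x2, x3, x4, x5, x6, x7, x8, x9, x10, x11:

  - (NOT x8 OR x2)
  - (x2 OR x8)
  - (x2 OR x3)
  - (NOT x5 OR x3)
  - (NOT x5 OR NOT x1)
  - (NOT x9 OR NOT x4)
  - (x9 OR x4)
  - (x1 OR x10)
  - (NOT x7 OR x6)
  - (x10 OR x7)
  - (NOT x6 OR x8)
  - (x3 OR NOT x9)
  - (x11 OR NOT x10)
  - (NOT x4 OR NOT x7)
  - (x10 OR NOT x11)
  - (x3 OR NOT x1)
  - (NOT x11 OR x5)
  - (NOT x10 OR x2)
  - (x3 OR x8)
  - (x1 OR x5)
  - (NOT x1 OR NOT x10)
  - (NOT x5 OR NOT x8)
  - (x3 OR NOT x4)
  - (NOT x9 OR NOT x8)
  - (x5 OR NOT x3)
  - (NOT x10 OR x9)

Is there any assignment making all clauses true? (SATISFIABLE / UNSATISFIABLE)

SATISFIABLE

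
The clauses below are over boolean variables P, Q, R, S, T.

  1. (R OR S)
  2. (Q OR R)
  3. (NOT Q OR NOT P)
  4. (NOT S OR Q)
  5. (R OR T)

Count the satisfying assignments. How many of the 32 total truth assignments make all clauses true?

Split on Q, then R.
  Q=1, R=1: remaining (P,S,T) ∈ {(0,0,0); (0,0,1); (0,1,0); (0,1,1)} — 4.
  Q=1, R=0: remaining (P,S,T) ∈ {(0,1,1)} — 1.
  Q=0, R=1: remaining (P,S,T) ∈ {(0,0,0); (0,0,1); (1,0,0); (1,0,1)} — 4.
  Q=0, R=0: a clause becomes empty — 0.
Total: 4 + 1 + 4 + 0 = 9.

9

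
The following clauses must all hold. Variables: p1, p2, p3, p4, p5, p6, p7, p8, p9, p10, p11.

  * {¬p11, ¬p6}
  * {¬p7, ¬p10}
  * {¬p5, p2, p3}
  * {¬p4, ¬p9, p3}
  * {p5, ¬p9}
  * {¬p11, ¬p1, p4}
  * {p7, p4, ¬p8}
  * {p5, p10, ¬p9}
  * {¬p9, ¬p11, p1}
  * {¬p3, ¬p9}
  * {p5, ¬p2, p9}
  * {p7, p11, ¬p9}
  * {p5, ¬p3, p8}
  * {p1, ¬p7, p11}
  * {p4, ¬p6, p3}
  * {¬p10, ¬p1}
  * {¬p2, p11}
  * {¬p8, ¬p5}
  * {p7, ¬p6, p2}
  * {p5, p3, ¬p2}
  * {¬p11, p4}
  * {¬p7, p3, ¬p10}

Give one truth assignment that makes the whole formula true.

p1=F, p2=F, p3=T, p4=T, p5=T, p6=F, p7=F, p8=F, p9=F, p10=F, p11=F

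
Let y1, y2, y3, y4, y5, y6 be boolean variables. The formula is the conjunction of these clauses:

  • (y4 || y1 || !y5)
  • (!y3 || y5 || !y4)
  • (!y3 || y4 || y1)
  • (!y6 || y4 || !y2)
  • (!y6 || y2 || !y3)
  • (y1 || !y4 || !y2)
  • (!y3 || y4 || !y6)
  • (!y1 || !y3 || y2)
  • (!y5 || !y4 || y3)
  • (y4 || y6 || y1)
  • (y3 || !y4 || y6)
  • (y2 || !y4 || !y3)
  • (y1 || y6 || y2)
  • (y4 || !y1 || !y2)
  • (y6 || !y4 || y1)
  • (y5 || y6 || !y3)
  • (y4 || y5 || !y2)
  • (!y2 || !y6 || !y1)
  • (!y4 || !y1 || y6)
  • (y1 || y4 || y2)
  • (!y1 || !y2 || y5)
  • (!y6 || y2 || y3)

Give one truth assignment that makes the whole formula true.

y1=True, y2=False, y3=False, y4=False, y5=False, y6=False

Branch on y1: take y1 = True.
For the remaining variables, y2 = False, y3 = False, y4 = False, y5 = False, y6 = False works.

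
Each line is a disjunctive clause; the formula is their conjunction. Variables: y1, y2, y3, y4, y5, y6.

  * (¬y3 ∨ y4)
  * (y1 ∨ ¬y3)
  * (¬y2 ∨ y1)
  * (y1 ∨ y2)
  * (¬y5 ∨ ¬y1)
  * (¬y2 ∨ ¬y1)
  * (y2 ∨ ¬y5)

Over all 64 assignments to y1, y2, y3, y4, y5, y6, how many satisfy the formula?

6

The models are:
  y1=1 y2=0 y3=0 y4=0 y5=0 y6=0
  y1=1 y2=0 y3=0 y4=0 y5=0 y6=1
  y1=1 y2=0 y3=0 y4=1 y5=0 y6=0
  y1=1 y2=0 y3=0 y4=1 y5=0 y6=1
  y1=1 y2=0 y3=1 y4=1 y5=0 y6=0
  y1=1 y2=0 y3=1 y4=1 y5=0 y6=1
That's 6 in total.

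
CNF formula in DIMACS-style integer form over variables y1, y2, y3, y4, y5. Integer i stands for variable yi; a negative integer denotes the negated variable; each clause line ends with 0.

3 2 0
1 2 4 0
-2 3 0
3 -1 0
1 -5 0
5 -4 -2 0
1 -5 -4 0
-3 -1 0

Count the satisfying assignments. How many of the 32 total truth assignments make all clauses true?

2

Satisfying assignments:
  y1=F y2=F y3=T y4=T y5=F
  y1=F y2=T y3=T y4=F y5=F
That's 2 in total.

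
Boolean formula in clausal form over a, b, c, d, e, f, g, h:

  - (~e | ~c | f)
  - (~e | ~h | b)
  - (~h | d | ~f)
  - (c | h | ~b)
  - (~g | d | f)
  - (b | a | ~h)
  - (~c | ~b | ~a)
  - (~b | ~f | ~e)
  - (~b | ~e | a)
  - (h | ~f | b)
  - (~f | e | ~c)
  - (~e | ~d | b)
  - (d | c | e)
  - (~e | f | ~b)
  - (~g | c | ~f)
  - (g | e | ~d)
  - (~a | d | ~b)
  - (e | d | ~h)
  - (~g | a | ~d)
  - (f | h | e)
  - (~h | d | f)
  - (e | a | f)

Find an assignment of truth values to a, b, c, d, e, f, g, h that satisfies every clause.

a=T, b=F, c=T, d=T, e=F, f=F, g=T, h=T

Check each clause:
  1. (f | ~c | ~e) — ~e is true.
  2. (~h | b | ~e) — ~e is true.
  3. (~f | ~h | d) — ~f is true.
  4. (h | ~b | c) — h is true.
  5. (~g | d | f) — d is true.
  6. (b | a | ~h) — a is true.
  7. (~c | ~a | ~b) — ~b is true.
  8. (~f | ~e | ~b) — ~f is true.
  9. (a | ~b | ~e) — a is true.
  10. (b | h | ~f) — h is true.
  11. (e | ~c | ~f) — ~f is true.
  12. (b | ~e | ~d) — ~e is true.
  13. (d | c | e) — c is true.
  14. (f | ~b | ~e) — ~e is true.
  15. (~f | ~g | c) — ~f is true.
  16. (e | ~d | g) — g is true.
  17. (~a | d | ~b) — d is true.
  18. (~h | d | e) — d is true.
  19. (~d | ~g | a) — a is true.
  20. (h | f | e) — h is true.
  21. (f | ~h | d) — d is true.
  22. (e | a | f) — a is true.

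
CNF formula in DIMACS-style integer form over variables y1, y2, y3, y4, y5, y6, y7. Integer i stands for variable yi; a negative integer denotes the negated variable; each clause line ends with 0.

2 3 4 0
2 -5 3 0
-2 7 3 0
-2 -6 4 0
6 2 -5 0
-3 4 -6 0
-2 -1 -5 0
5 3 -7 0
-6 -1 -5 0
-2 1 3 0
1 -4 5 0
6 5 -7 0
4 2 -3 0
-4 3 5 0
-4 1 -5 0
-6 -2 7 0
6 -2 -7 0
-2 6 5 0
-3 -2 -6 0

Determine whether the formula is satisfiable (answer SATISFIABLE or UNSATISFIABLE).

SATISFIABLE

Set y1 = True and propagate.
The remaining clauses are satisfied by y2 = False, y3 = True, y4 = True, y5 = False, y6 = False, y7 = False.
Every clause has at least one true literal under this assignment.
So y1 = T, y2 = F, y3 = T, y4 = T, y5 = F, y6 = F, y7 = F is a satisfying assignment.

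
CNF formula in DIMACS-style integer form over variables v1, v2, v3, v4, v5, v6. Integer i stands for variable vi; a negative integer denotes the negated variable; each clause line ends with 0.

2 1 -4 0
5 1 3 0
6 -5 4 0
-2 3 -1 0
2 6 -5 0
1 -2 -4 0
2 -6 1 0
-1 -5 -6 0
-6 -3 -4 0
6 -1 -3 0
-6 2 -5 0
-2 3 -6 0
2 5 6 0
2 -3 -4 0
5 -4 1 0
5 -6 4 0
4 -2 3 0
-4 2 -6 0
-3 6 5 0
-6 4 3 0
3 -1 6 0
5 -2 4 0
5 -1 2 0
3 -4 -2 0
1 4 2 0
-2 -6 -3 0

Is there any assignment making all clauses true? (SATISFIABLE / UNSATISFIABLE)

UNSATISFIABLE

v2 = True:
  v3 = True:
    propagation gives v6=False, v1=False, v4=False, v5=False; an empty clause results — contradiction.
  v3 = False:
    propagation gives v1=False, v5=True, v4=False; an empty clause results — contradiction.
v2 = False:
  v6 = True:
    propagation gives v1=True, v5=False; an empty clause results — contradiction.
  v6 = False:
    propagation gives v5=False; an empty clause results — contradiction.
Every branch closes, so no satisfying assignment exists.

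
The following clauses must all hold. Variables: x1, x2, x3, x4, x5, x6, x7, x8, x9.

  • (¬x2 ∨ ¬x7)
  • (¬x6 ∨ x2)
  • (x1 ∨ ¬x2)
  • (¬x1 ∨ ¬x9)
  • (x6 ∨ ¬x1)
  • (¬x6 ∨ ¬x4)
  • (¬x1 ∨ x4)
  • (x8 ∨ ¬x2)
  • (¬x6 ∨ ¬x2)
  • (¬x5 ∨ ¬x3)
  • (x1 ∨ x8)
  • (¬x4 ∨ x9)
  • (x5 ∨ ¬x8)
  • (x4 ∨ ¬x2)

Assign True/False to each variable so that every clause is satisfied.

x1=0, x2=0, x3=0, x4=1, x5=1, x6=0, x7=0, x8=1, x9=1

x3 occurs only negated in the remaining clauses — set x3 = False.
Pure literal: x7 appears only negated; assign x7 = False.
Branch on x1: take x1 = False.
  then x2 is forced to False.
  then x6 is forced to False.
  then x8 is forced to True.
  then x5 is forced to True.
Try x4 = True.
  then x9 is forced to True.
Check each clause:
  1. (¬x2 ∨ ¬x7) — ¬x7 is true.
  2. (¬x6 ∨ x2) — ¬x6 is true.
  3. (x1 ∨ ¬x2) — ¬x2 is true.
  4. (¬x1 ∨ ¬x9) — ¬x1 is true.
  5. (¬x1 ∨ x6) — ¬x1 is true.
  6. (¬x6 ∨ ¬x4) — ¬x6 is true.
  7. (x4 ∨ ¬x1) — x4 is true.
  8. (x8 ∨ ¬x2) — x8 is true.
  9. (¬x2 ∨ ¬x6) — ¬x6 is true.
  10. (¬x3 ∨ ¬x5) — ¬x3 is true.
  11. (x1 ∨ x8) — x8 is true.
  12. (¬x4 ∨ x9) — x9 is true.
  13. (¬x8 ∨ x5) — x5 is true.
  14. (x4 ∨ ¬x2) — x4 is true.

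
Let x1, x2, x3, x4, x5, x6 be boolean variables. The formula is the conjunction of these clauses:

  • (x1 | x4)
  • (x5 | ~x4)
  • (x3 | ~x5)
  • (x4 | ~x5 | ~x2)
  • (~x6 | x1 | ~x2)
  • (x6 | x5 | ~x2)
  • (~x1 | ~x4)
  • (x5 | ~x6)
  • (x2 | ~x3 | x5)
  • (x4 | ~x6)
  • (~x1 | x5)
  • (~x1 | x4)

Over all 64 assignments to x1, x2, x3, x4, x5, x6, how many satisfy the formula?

3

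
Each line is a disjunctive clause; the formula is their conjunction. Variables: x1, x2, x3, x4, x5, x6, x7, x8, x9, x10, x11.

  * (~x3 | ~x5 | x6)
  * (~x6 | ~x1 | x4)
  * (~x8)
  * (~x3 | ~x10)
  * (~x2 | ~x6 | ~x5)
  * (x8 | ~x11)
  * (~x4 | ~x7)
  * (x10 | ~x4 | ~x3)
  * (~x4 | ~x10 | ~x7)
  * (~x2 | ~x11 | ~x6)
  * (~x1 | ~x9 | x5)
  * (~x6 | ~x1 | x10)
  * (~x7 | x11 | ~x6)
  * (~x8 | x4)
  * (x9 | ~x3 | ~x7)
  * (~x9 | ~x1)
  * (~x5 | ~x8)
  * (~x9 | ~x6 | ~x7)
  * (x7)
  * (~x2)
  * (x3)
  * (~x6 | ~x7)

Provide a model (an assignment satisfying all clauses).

x1=False, x2=False, x3=True, x4=False, x5=False, x6=False, x7=True, x8=False, x9=True, x10=False, x11=False

Check each clause:
  1. (~x3 | ~x5 | x6) — ~x5 is true.
  2. (x4 | ~x6 | ~x1) — ~x6 is true.
  3. (~x8) — ~x8 is true.
  4. (~x3 | ~x10) — ~x10 is true.
  5. (~x2 | ~x5 | ~x6) — ~x6 is true.
  6. (~x11 | x8) — ~x11 is true.
  7. (~x7 | ~x4) — ~x4 is true.
  8. (~x4 | x10 | ~x3) — ~x4 is true.
  9. (~x7 | ~x4 | ~x10) — ~x4 is true.
  10. (~x2 | ~x11 | ~x6) — ~x6 is true.
  11. (~x9 | ~x1 | x5) — ~x1 is true.
  12. (~x1 | x10 | ~x6) — ~x6 is true.
  13. (x11 | ~x7 | ~x6) — ~x6 is true.
  14. (x4 | ~x8) — ~x8 is true.
  15. (~x7 | ~x3 | x9) — x9 is true.
  16. (~x9 | ~x1) — ~x1 is true.
  17. (~x5 | ~x8) — ~x8 is true.
  18. (~x6 | ~x9 | ~x7) — ~x6 is true.
  19. (x7) — x7 is true.
  20. (~x2) — ~x2 is true.
  21. (x3) — x3 is true.
  22. (~x6 | ~x7) — ~x6 is true.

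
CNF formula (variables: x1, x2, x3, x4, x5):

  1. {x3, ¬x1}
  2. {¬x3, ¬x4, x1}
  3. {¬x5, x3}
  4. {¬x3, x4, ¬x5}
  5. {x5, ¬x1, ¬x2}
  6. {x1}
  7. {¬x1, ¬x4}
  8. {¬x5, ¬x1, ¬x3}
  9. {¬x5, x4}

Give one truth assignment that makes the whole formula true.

The clause (x1) is unit: x1 must be True.
The clause (x3) is unit: x3 must be True.
The clause (¬x4) is unit: x4 must be False.
The clause (¬x5) is unit: x5 must be False.
(¬x2) is a unit clause, so x2 = False.
Every clause has at least one true literal under this assignment.
Check each clause:
  1. {¬x1, x3} — x3 is true.
  2. {¬x4, x1, ¬x3} — x1 is true.
  3. {x3, ¬x5} — x3 is true.
  4. {¬x3, ¬x5, x4} — ¬x5 is true.
  5. {¬x2, ¬x1, x5} — ¬x2 is true.
  6. {x1} — x1 is true.
  7. {¬x4, ¬x1} — ¬x4 is true.
  8. {¬x1, ¬x5, ¬x3} — ¬x5 is true.
  9. {¬x5, x4} — ¬x5 is true.

x1=T, x2=F, x3=T, x4=F, x5=F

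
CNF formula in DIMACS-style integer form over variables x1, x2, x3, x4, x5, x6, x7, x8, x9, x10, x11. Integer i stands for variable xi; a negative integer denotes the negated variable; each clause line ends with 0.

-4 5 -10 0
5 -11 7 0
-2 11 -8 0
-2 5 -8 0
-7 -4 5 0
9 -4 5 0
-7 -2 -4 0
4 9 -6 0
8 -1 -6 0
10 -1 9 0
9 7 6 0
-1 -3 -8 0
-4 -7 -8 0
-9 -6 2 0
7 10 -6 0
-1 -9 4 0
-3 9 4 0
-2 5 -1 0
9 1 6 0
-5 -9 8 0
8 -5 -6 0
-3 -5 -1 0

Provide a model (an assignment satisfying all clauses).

x3 occurs only negated in the remaining clauses — set x3 = False.
Try x1 = True.
Set x2 = False and propagate.
Try x4 = False.
  then x9 is forced to False.
  then x6 is forced to False.
  then x10 is forced to True.
  then x7 is forced to True.
x5, x8, x11 are now unconstrained; take x5 = True, x8 = False, x11 = False.
Every clause has at least one true literal under this assignment.

x1 = T, x2 = F, x3 = F, x4 = F, x5 = T, x6 = F, x7 = T, x8 = F, x9 = F, x10 = T, x11 = F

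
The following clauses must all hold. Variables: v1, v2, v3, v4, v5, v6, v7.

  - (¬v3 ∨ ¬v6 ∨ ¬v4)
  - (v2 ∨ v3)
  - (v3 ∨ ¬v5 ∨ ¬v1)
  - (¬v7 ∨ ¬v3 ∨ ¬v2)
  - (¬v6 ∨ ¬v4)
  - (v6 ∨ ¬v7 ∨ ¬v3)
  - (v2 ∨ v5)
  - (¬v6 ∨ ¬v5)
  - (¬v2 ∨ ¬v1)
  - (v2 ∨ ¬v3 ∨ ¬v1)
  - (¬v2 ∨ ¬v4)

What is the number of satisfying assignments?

Case analysis on v2 and v3:
  v2=1, v3=1: remaining (v1,v4,v5,v6,v7) ∈ {(0,0,0,0,0); (0,0,0,1,0); (0,0,1,0,0)} — 3.
  v2=1, v3=0: v7 free; 3 ways for (v1,v4,v5,v6) × 2^1 = 6.
  v2=0, v3=1: remaining (v1,v4,v5,v6,v7) ∈ {(0,0,1,0,0); (0,1,1,0,0)} — 2.
  v2=0, v3=0: a clause becomes empty — 0.
Total: 3 + 6 + 2 + 0 = 11.

11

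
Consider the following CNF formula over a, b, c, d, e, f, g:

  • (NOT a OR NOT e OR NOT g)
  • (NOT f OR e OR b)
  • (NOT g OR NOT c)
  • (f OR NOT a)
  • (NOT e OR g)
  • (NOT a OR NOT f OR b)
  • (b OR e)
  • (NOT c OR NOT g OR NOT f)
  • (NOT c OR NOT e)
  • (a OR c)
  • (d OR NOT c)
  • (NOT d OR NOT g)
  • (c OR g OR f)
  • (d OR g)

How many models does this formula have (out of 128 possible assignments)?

5

Satisfying assignments:
  a=0 b=1 c=1 d=1 e=0 f=0 g=0
  a=0 b=1 c=1 d=1 e=0 f=1 g=0
  a=1 b=1 c=0 d=0 e=0 f=1 g=1
  a=1 b=1 c=0 d=1 e=0 f=1 g=0
  a=1 b=1 c=1 d=1 e=0 f=1 g=0
Count: 5.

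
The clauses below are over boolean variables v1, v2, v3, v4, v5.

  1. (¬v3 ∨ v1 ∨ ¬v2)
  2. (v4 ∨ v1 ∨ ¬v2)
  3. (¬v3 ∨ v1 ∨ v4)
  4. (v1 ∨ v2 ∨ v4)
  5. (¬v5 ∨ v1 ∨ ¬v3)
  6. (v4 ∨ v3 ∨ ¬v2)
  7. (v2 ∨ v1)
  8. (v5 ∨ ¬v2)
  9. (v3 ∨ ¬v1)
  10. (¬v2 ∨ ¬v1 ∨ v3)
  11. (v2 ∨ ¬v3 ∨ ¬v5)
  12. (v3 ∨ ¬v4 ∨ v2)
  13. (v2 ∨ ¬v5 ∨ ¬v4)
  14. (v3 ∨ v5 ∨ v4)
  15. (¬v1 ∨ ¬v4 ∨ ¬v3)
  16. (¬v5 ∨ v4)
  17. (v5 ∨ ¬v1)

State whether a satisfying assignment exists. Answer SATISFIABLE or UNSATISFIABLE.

Set v1 = False and propagate.
  then v2 is forced to True.
  then v3 is forced to False.
  then v4 is forced to True.
  then v5 is forced to True.
So v1 = F, v2 = T, v3 = F, v4 = T, v5 = T is a satisfying assignment.

SATISFIABLE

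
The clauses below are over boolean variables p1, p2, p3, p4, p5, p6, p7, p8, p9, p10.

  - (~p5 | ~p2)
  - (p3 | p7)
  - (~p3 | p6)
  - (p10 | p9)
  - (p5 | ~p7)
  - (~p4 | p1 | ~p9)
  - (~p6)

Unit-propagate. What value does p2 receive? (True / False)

(~p6) is a unit clause: p6 = False.
From (p6 | ~p3) and p6 = False: p3 = False.
In (p7 | p3), p3 is now false; p7 must hold, so p7 = True.
(p5 | ~p7): since p7 = True, the clause reduces to (p5). p5 = True.
From (~p2 | ~p5) and p5 = True: p2 = False.

False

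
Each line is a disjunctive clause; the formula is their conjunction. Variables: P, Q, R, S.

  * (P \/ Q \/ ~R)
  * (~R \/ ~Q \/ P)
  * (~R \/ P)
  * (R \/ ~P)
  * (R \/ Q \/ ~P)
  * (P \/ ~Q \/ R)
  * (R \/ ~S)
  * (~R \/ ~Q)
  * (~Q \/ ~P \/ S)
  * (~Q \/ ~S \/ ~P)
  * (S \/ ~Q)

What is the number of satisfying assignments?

3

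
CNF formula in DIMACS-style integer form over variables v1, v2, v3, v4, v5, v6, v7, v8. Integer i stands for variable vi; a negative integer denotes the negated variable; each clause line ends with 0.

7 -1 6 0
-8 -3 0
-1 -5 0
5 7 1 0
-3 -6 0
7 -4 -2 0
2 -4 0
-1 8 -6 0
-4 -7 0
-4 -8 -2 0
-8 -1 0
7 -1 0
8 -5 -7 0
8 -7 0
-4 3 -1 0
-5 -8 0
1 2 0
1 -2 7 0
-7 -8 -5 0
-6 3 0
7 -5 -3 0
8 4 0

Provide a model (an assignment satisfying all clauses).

Try v1 = False.
  then v2 is forced to True.
  then v7 is forced to True.
  then v4 is forced to False.
  then v8 is forced to True.
  then v3 is forced to False.
  then v5 is forced to False.
  then v6 is forced to False.

v1=0, v2=1, v3=0, v4=0, v5=0, v6=0, v7=1, v8=1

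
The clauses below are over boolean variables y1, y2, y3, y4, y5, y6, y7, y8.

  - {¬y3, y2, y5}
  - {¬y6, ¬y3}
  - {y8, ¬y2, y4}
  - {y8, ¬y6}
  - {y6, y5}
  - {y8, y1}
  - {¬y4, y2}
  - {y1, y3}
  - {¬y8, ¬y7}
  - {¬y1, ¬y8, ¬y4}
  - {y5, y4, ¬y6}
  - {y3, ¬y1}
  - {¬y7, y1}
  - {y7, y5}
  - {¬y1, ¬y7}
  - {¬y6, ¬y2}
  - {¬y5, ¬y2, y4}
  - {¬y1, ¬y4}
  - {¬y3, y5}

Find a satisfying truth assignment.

y1 = True  y2 = False  y3 = True  y4 = False  y5 = True  y6 = False  y7 = False  y8 = True

Branch on y1: take y1 = True.
  then y3 is forced to True.
  then y6 is forced to False.
  then y5 is forced to True.
  then y7 is forced to False.
  then y4 is forced to False.
  then y2 is forced to False.
y8 is now unconstrained; take y8 = True.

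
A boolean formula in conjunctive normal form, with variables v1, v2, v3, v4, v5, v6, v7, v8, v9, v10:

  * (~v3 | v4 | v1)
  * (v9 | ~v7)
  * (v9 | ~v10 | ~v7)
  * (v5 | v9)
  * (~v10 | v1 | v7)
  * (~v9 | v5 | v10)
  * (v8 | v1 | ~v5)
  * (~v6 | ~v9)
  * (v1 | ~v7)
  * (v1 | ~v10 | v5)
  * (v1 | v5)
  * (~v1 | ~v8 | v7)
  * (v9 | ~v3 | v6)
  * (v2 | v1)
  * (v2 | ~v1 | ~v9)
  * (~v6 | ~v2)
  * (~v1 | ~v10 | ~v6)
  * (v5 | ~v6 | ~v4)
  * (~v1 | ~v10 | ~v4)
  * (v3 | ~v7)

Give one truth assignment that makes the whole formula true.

v1 = F  v2 = T  v3 = F  v4 = F  v5 = T  v6 = F  v7 = F  v8 = T  v9 = T  v10 = F

Check each clause:
  1. (v1 | v4 | ~v3) — ~v3 is true.
  2. (~v7 | v9) — v9 is true.
  3. (v9 | ~v7 | ~v10) — v9 is true.
  4. (v9 | v5) — v9 is true.
  5. (~v10 | v1 | v7) — ~v10 is true.
  6. (~v9 | v5 | v10) — v5 is true.
  7. (v1 | v8 | ~v5) — v8 is true.
  8. (~v6 | ~v9) — ~v6 is true.
  9. (v1 | ~v7) — ~v7 is true.
  10. (~v10 | v1 | v5) — v5 is true.
  11. (v1 | v5) — v5 is true.
  12. (~v1 | ~v8 | v7) — ~v1 is true.
  13. (v6 | v9 | ~v3) — v9 is true.
  14. (v2 | v1) — v2 is true.
  15. (~v1 | ~v9 | v2) — v2 is true.
  16. (~v6 | ~v2) — ~v6 is true.
  17. (~v10 | ~v6 | ~v1) — ~v6 is true.
  18. (~v4 | v5 | ~v6) — ~v6 is true.
  19. (~v4 | ~v10 | ~v1) — ~v4 is true.
  20. (v3 | ~v7) — ~v7 is true.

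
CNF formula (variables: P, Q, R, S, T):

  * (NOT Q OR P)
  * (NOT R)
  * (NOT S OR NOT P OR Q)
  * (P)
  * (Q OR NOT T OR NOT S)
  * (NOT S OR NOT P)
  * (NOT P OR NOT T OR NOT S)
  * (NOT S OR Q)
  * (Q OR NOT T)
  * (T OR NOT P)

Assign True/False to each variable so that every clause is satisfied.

Unit propagation: (NOT R) forces R = False.
The clause (P) is unit: P must be True.
Unit propagation: (NOT S) forces S = False.
(T) is a unit clause, so T = True.
(Q) is a unit clause, so Q = True.

P = True, Q = True, R = False, S = False, T = True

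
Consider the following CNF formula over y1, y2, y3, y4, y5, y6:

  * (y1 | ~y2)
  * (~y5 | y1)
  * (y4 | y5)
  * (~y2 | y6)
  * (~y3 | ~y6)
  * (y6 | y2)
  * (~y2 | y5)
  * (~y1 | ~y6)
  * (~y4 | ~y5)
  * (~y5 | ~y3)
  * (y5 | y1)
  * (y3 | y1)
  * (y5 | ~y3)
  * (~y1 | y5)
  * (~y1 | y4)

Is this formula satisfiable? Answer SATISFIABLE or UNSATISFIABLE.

UNSATISFIABLE

y5 = True:
  propagation gives y1=True, y6=False, y2=False; an empty clause results — contradiction.
y5 = False:
  propagation gives y4=True, y2=False, y6=True, y3=False; an empty clause results — contradiction.
Every branch closes, so no satisfying assignment exists.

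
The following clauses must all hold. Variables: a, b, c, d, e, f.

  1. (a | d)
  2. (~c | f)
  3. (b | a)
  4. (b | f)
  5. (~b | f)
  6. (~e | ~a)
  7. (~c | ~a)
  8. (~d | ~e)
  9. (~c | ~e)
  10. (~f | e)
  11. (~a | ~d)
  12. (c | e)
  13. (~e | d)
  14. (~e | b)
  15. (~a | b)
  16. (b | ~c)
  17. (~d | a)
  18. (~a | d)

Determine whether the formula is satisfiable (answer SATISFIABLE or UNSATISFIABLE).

a = True:
  propagation gives e=False, c=False; an empty clause results — contradiction.
a = False:
  propagation gives d=True; an empty clause results — contradiction.
Every branch closes, so no satisfying assignment exists.

UNSATISFIABLE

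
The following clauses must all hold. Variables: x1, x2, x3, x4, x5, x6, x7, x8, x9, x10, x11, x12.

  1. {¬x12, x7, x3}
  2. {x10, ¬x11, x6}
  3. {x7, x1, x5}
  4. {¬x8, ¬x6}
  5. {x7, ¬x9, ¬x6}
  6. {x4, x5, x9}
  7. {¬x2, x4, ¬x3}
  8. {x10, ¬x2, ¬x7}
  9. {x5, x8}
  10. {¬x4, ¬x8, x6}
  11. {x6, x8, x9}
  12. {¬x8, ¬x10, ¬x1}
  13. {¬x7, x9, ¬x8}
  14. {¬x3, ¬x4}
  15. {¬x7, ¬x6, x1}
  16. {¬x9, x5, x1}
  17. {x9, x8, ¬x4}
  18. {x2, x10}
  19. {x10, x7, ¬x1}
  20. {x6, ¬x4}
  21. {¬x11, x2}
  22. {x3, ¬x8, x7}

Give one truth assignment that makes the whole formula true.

x1=T, x2=T, x3=F, x4=F, x5=T, x6=F, x7=T, x8=F, x9=T, x10=T, x11=T, x12=F

Check each clause:
  1. {x3, ¬x12, x7} — ¬x12 is true.
  2. {x10, ¬x11, x6} — x10 is true.
  3. {x5, x1, x7} — x1 is true.
  4. {¬x6, ¬x8} — ¬x8 is true.
  5. {¬x9, ¬x6, x7} — ¬x6 is true.
  6. {x9, x5, x4} — x9 is true.
  7. {¬x2, x4, ¬x3} — ¬x3 is true.
  8. {¬x7, ¬x2, x10} — x10 is true.
  9. {x8, x5} — x5 is true.
  10. {¬x4, ¬x8, x6} — ¬x8 is true.
  11. {x8, x9, x6} — x9 is true.
  12. {¬x10, ¬x8, ¬x1} — ¬x8 is true.
  13. {¬x7, ¬x8, x9} — ¬x8 is true.
  14. {¬x4, ¬x3} — ¬x4 is true.
  15. {¬x7, ¬x6, x1} — ¬x6 is true.
  16. {x1, ¬x9, x5} — x1 is true.
  17. {x8, x9, ¬x4} — x9 is true.
  18. {x2, x10} — x10 is true.
  19. {x10, ¬x1, x7} — x10 is true.
  20. {x6, ¬x4} — ¬x4 is true.
  21. {¬x11, x2} — x2 is true.
  22. {x7, ¬x8, x3} — ¬x8 is true.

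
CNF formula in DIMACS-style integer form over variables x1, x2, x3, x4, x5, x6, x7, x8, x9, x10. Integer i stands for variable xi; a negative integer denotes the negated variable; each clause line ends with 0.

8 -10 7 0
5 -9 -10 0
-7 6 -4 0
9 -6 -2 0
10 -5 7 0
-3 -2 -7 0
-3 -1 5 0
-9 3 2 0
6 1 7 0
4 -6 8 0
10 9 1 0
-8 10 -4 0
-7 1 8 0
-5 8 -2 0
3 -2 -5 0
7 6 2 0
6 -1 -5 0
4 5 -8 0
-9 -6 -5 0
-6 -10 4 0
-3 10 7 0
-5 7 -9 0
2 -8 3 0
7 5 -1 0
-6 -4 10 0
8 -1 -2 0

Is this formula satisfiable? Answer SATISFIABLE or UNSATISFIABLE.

Set x1 = True and propagate.
Try x2 = False.
For the remaining variables, x3 = True, x4 = True, x5 = True, x6 = True, x7 = True, x8 = True, x9 = False, x10 = True works.
Every clause has at least one true literal under this assignment.
So x1=T  x2=F  x3=T  x4=T  x5=T  x6=T  x7=T  x8=T  x9=F  x10=T is a satisfying assignment.

SATISFIABLE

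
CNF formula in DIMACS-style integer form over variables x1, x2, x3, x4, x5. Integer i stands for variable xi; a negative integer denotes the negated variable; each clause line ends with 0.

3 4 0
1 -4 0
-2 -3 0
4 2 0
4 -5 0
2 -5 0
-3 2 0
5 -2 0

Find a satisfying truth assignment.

x1=True, x2=True, x3=False, x4=True, x5=True

x1 occurs only positively in the remaining clauses — set x1 = True.
Branch on x2: take x2 = True.
  then x3 is forced to False.
  then x4 is forced to True.
  then x5 is forced to True.
Every clause has at least one true literal under this assignment.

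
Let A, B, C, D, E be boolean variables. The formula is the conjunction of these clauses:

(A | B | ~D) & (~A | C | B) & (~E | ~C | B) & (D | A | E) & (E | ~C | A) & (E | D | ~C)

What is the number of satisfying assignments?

14

Split on A, then C.
  A=T, C=T: remaining (B,D,E) ∈ {(F,T,F); (T,F,T); (T,T,F); (T,T,T)} — 4.
  A=T, C=F: remaining (B,D,E) ∈ {(T,F,F); (T,F,T); (T,T,F); (T,T,T)} — 4.
  A=F, C=T: remaining (B,D,E) ∈ {(T,F,T); (T,T,T)} — 2.
  A=F, C=F: remaining (B,D,E) ∈ {(F,F,T); (T,F,T); (T,T,F); (T,T,T)} — 4.
Total: 4 + 4 + 2 + 4 = 14.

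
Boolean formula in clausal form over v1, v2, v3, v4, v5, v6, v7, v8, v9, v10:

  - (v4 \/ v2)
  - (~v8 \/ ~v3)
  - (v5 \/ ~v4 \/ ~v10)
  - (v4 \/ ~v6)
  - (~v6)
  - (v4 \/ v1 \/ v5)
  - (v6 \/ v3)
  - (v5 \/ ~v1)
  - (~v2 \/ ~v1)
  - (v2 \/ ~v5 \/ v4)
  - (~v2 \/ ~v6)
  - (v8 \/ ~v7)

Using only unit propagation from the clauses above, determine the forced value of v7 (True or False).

False

Unit clause (~v6) sets v6 = False.
In (v6 \/ v3), v6 is now false; v3 must hold, so v3 = True.
(~v8 \/ ~v3): since v3 = True, the clause reduces to (~v8). v8 = False.
From (v8 \/ ~v7) and v8 = False: v7 = False.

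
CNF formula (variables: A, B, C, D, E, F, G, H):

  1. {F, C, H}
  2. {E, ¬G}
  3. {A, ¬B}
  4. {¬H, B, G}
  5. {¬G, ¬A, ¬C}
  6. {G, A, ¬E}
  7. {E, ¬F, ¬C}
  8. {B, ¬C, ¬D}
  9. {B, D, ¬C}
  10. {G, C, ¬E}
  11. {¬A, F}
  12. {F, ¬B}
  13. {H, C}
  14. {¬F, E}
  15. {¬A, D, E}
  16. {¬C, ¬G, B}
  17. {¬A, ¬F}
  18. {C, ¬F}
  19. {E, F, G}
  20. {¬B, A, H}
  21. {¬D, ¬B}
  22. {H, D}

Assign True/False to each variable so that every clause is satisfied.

A = F  B = F  C = F  D = T  E = T  F = F  G = T  H = T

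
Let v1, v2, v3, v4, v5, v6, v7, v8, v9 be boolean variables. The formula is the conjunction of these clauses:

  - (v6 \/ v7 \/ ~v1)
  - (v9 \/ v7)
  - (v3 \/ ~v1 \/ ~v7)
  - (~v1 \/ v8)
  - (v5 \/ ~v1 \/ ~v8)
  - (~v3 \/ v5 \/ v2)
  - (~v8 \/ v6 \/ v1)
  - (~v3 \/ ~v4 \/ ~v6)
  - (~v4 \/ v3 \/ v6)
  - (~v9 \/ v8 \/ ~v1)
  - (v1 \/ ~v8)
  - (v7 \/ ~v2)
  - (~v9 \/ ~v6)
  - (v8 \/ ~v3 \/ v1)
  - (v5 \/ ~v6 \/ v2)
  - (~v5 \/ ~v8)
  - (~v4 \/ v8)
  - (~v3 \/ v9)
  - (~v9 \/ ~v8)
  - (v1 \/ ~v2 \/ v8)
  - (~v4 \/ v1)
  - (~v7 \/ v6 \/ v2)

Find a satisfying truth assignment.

v1=F, v2=F, v3=F, v4=F, v5=T, v6=F, v7=F, v8=F, v9=T

Check each clause:
  1. (v7 \/ ~v1 \/ v6) — ~v1 is true.
  2. (v9 \/ v7) — v9 is true.
  3. (v3 \/ ~v7 \/ ~v1) — ~v7 is true.
  4. (v8 \/ ~v1) — ~v1 is true.
  5. (~v8 \/ v5 \/ ~v1) — ~v8 is true.
  6. (v2 \/ ~v3 \/ v5) — v5 is true.
  7. (v6 \/ v1 \/ ~v8) — ~v8 is true.
  8. (~v4 \/ ~v6 \/ ~v3) — ~v6 is true.
  9. (~v4 \/ v6 \/ v3) — ~v4 is true.
  10. (v8 \/ ~v1 \/ ~v9) — ~v1 is true.
  11. (~v8 \/ v1) — ~v8 is true.
  12. (~v2 \/ v7) — ~v2 is true.
  13. (~v9 \/ ~v6) — ~v6 is true.
  14. (~v3 \/ v8 \/ v1) — ~v3 is true.
  15. (v5 \/ ~v6 \/ v2) — ~v6 is true.
  16. (~v8 \/ ~v5) — ~v8 is true.
  17. (~v4 \/ v8) — ~v4 is true.
  18. (v9 \/ ~v3) — v9 is true.
  19. (~v8 \/ ~v9) — ~v8 is true.
  20. (~v2 \/ v8 \/ v1) — ~v2 is true.
  21. (v1 \/ ~v4) — ~v4 is true.
  22. (~v7 \/ v6 \/ v2) — ~v7 is true.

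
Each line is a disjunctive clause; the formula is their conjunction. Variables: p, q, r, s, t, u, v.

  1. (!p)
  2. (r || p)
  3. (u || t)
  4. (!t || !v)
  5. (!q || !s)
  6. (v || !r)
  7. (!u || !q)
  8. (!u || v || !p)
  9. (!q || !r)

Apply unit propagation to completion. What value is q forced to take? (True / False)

Unit clause (!p) sets p = False.
(r || p) with p = False leaves only r, so r = True.
In (!r || v), !r is now false; v must hold, so v = True.
In (!v || !t), !v is now false; !t must hold, so t = False.
In (t || u), t is now false; u must hold, so u = True.
(!u || !q) with u = True leaves only !q, so q = False.

False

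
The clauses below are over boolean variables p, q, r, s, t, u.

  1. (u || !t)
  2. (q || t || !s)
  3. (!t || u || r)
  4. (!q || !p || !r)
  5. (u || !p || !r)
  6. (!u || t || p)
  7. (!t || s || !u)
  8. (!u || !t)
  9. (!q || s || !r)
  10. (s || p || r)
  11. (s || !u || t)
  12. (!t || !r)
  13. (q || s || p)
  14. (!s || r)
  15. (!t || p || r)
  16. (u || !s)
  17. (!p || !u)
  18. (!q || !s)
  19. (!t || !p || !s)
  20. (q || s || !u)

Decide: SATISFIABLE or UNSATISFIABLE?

Branch on p: take p = True.
  then u is forced to False.
  then t is forced to False.
  then r is forced to False.
  then s is forced to False.
q is now unconstrained; take q = False.
So p=True  q=False  r=False  s=False  t=False  u=False is a satisfying assignment.

SATISFIABLE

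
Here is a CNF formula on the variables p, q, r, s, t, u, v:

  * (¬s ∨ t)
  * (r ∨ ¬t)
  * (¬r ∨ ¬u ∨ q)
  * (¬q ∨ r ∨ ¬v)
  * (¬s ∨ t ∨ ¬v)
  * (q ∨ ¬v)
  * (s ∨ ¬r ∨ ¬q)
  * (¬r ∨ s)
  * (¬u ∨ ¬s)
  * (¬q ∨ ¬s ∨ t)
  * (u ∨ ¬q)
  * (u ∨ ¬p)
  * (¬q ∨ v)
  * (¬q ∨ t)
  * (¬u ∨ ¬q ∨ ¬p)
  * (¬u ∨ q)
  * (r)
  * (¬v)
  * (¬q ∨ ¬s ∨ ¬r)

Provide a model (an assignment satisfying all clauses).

p=F, q=F, r=T, s=T, t=T, u=F, v=F

Unit propagation: (r) forces r = True.
(s) is a unit clause, so s = True.
Unit propagation: (t) forces t = True.
(¬u) is a unit clause, so u = False.
(¬q) is a unit clause, so q = False.
(¬v) is a unit clause, so v = False.
The clause (¬p) is unit: p must be False.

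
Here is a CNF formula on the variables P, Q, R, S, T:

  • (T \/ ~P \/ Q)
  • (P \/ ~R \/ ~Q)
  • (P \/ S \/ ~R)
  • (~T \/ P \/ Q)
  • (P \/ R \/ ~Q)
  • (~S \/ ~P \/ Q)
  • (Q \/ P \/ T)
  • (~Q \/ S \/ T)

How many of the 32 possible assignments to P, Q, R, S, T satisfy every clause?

Case analysis on P and Q:
  P=1, Q=1: R free; 3 ways for (S,T) × 2^1 = 6.
  P=1, Q=0: remaining (R,S,T) ∈ {(0,0,1); (1,0,1)} — 2.
  P=0, Q=1: a clause becomes empty — 0.
  P=0, Q=0: a clause becomes empty — 0.
Total: 6 + 2 + 0 + 0 = 8.

8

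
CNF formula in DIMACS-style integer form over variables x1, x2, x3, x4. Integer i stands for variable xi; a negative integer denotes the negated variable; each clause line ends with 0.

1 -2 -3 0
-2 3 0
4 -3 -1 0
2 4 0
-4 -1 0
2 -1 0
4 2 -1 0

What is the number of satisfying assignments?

2

The models are:
  x1=F x2=F x3=F x4=T
  x1=F x2=F x3=T x4=T
Count: 2.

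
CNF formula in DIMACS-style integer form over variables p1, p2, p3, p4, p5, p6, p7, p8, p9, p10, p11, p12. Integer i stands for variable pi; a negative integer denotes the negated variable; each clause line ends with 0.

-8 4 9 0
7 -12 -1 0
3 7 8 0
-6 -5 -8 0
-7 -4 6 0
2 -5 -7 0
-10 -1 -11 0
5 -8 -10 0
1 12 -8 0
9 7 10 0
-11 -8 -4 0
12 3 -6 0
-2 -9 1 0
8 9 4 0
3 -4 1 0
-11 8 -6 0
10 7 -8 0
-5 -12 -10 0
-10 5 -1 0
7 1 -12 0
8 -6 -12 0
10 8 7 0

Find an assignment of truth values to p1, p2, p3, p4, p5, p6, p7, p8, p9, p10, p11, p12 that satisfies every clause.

p3 occurs only positively in the remaining clauses — set p3 = True.
Pure literal: p11 appears only negated; assign p11 = False.
Branch on p1: take p1 = True.
Set p2 = True and propagate.
The remaining clauses are satisfied by p4 = True, p5 = True, p6 = False, p7 = False, p8 = True, p9 = True, p10 = True, p12 = False.

p1 = T, p2 = T, p3 = T, p4 = T, p5 = T, p6 = F, p7 = F, p8 = T, p9 = T, p10 = T, p11 = F, p12 = F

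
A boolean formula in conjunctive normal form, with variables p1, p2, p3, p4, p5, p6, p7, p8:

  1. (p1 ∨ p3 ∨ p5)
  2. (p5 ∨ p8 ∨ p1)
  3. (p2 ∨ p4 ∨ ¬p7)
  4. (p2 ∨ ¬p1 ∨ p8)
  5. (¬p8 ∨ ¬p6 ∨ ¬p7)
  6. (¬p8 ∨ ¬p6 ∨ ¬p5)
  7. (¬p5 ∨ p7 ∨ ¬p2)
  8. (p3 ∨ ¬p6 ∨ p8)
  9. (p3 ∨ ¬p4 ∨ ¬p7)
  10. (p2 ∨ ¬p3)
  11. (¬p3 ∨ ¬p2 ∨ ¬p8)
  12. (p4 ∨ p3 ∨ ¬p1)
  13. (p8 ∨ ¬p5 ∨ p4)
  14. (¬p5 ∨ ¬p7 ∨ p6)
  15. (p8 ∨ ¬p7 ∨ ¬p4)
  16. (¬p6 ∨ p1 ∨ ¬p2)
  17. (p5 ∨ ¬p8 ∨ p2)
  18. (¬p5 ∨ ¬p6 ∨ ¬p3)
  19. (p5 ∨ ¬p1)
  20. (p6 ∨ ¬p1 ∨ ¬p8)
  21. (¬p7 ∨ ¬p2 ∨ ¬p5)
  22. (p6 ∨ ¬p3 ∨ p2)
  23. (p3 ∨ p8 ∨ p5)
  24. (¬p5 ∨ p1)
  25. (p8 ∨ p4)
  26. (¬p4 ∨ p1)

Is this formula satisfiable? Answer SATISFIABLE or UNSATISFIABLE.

p5 = True:
  p8 = True:
    propagation gives p6=False; an empty clause results — contradiction.
  p8 = False:
    propagation gives p2=True, p7=True; an empty clause results — contradiction.
p5 = False:
  propagation gives p1=False, p3=True, p8=True, p2=True; an empty clause results — contradiction.
Every branch closes, so no satisfying assignment exists.

UNSATISFIABLE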